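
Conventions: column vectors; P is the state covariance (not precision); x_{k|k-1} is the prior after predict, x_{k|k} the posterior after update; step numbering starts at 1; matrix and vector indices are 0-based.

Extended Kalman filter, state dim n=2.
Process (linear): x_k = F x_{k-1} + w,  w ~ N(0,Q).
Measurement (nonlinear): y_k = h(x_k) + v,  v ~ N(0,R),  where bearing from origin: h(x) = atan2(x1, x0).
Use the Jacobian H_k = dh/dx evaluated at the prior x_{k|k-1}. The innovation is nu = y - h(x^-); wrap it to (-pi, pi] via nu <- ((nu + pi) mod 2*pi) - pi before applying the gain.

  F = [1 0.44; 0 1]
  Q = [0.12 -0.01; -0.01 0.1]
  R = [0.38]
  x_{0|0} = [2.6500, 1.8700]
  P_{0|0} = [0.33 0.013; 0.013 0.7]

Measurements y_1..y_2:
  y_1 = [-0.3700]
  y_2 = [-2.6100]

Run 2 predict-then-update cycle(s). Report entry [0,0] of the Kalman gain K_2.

K[0,0] = 0.1058

step 1: x^-=[3.4728, 1.8700]  P^-=[0.5970 0.3110; 0.3110 0.8000]  H_jac=[-0.1202 0.2232]  S=[0.4118]  K=[-0.0057; 0.3429]  nu=[-0.8639]  x^+=[3.4777, 1.5738]  P^+=[0.5969 0.3118; 0.3118 0.7516]
step 2: x^-=[4.1701, 1.5738]  P^-=[1.1368 0.6325; 0.6325 0.8516]  H_jac=[-0.0792 0.2099]  S=[0.4036]  K=[0.1058; 0.3187]  nu=[-2.9709]  x^+=[3.8558, 0.6268]  P^+=[1.1323 0.6189; 0.6189 0.8106]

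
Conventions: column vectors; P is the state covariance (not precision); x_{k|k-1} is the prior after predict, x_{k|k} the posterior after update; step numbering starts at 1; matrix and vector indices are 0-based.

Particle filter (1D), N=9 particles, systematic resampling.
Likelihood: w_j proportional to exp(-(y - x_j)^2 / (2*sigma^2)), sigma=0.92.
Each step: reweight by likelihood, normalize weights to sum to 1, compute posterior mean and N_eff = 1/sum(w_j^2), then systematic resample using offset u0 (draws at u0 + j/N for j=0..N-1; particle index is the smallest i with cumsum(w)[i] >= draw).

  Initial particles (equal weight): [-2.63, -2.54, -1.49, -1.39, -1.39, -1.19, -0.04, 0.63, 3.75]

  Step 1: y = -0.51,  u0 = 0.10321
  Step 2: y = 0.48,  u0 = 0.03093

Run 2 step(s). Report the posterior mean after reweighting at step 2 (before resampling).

post_mean = -0.1641

step 1: w=[0.0172, 0.0214, 0.1385, 0.1546, 0.1546, 0.1859, 0.2144, 0.1134, 0.0000]  mean=-0.8941  Neff=6.2062  idx=[2, 3, 3, 4, 5, 5, 6, 6, 7]
step 2: w=[0.0284, 0.0356, 0.0356, 0.0356, 0.0541, 0.0541, 0.2396, 0.2396, 0.2774]  mean=-0.1641  Neff=4.9457  idx=[1, 4, 6, 6, 6, 7, 7, 8, 8]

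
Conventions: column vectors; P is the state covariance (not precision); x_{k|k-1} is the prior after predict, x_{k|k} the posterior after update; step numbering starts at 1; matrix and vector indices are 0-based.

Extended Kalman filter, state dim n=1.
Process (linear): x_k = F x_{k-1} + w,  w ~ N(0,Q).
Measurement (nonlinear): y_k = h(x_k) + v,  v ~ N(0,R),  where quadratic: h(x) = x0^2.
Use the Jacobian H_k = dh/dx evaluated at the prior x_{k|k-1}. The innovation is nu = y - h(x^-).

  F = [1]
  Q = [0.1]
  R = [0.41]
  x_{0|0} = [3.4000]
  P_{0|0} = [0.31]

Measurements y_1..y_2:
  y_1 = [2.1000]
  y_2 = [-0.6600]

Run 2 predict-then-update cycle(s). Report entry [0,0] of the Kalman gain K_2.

step 1: x^-=[3.4000]  P^-=[0.4100]  H_jac=[6.8000]  S=[19.3684]  K=[0.1439]  nu=[-9.4600]  x^+=[2.0383]  P^+=[0.0087]
step 2: x^-=[2.0383]  P^-=[0.1087]  H_jac=[4.0765]  S=[2.2161]  K=[0.1999]  nu=[-4.8146]  x^+=[1.0757]  P^+=[0.0201]

K[0,0] = 0.1999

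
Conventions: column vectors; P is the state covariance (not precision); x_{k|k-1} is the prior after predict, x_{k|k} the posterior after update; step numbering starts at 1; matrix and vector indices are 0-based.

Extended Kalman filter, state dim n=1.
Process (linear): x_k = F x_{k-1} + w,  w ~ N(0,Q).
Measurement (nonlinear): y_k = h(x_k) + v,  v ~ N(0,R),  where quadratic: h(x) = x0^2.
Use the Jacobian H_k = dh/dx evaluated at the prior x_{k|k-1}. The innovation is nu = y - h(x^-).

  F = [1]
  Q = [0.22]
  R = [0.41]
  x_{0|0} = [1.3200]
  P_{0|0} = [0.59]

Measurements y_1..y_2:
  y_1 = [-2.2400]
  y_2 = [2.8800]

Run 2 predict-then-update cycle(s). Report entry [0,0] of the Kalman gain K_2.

K[0,0] = -0.1135

step 1: x^-=[1.3200]  P^-=[0.8100]  H_jac=[2.6400]  S=[6.0554]  K=[0.3531]  nu=[-3.9824]  x^+=[-0.0863]  P^+=[0.0548]
step 2: x^-=[-0.0863]  P^-=[0.2748]  H_jac=[-0.1727]  S=[0.4182]  K=[-0.1135]  nu=[2.8725]  x^+=[-0.4124]  P^+=[0.2695]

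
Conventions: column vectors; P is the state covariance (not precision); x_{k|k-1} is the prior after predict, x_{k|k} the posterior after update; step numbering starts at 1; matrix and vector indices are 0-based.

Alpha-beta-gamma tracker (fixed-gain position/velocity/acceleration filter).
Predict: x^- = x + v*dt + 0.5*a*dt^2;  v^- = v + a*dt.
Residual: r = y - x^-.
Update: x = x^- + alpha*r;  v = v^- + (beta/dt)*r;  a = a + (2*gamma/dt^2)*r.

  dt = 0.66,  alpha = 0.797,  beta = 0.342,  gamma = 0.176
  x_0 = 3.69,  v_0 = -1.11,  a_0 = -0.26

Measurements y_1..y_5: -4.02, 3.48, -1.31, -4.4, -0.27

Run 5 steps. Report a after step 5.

a_post = 3.9678

step 1: x_pred=2.9008  r=-6.9208  x^+=-2.6151  v^+=-4.8678  a^+=-5.8525
step 2: x_pred=-7.1025  r=10.5825  x^+=1.3317  v^+=-3.2468  a^+=2.6990
step 3: x_pred=-0.2233  r=-1.0867  x^+=-1.0894  v^+=-2.0286  a^+=1.8209
step 4: x_pred=-2.0317  r=-2.3683  x^+=-3.9192  v^+=-2.0540  a^+=-0.0929
step 5: x_pred=-5.2951  r=5.0251  x^+=-1.2901  v^+=0.4886  a^+=3.9678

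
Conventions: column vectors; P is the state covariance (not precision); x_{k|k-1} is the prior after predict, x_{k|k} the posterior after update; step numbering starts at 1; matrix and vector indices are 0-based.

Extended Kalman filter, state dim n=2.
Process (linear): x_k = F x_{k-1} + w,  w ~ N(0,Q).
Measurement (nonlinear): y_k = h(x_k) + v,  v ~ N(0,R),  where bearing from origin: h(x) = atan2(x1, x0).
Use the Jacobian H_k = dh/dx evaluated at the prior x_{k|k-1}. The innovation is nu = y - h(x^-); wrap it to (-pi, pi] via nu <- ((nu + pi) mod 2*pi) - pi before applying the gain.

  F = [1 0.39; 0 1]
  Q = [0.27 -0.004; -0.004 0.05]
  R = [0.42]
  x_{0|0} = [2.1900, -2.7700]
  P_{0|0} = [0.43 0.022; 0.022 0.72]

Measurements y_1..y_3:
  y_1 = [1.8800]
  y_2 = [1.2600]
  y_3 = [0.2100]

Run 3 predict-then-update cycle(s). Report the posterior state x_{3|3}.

step 1: x^-=[1.1097, -2.7700]  P^-=[0.8267 0.2988; 0.2988 0.7700]  H_jac=[0.3111 0.1246]  S=[0.5351]  K=[0.5502; 0.3530]  nu=[3.0698]  x^+=[2.7985, -1.6863]  P^+=[0.6647 0.1949; 0.1949 0.7033]
step 2: x^-=[2.1409, -1.6863]  P^-=[1.1937 0.4652; 0.4652 0.7533]  H_jac=[0.2270 0.2883]  S=[0.6050]  K=[0.6696; 0.5335]  nu=[1.9272]  x^+=[3.4313, -0.6582]  P^+=[0.9224 0.2490; 0.2490 0.5811]
step 3: x^-=[3.1746, -0.6582]  P^-=[1.4751 0.4717; 0.4717 0.6311]  H_jac=[0.0626 0.3020]  S=[0.5012]  K=[0.4685; 0.4392]  nu=[0.4144]  x^+=[3.3688, -0.4762]  P^+=[1.3650 0.3685; 0.3685 0.5344]

x_post = [3.3688, -0.4762]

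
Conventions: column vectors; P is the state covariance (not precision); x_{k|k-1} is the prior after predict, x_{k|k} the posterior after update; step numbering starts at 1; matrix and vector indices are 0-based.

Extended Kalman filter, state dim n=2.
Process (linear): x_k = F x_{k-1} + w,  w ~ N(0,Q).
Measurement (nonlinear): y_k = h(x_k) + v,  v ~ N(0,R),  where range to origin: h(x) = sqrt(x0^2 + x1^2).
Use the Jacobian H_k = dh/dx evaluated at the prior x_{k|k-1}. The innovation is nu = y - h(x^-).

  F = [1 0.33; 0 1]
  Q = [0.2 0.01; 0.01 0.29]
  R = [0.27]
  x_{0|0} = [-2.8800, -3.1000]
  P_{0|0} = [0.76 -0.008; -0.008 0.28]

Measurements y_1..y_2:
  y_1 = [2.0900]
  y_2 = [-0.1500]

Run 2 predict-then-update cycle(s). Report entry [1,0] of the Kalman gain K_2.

K[1,0] = -0.4942

step 1: x^-=[-3.9030, -3.1000]  P^-=[0.9852 0.0944; 0.0944 0.5700]  H_jac=[-0.7831 -0.6220]  S=[1.1865]  K=[-0.6997; -0.3611]  nu=[-2.8943]  x^+=[-1.8779, -2.0549]  P^+=[0.4044 -0.2054; -0.2054 0.4153]
step 2: x^-=[-2.5561, -2.0549]  P^-=[0.5140 -0.0583; -0.0583 0.7053]  H_jac=[-0.7794 -0.6266]  S=[0.8022]  K=[-0.4539; -0.4942]  nu=[-3.4297]  x^+=[-0.9994, -0.3598]  P^+=[0.3488 -0.2383; -0.2383 0.5093]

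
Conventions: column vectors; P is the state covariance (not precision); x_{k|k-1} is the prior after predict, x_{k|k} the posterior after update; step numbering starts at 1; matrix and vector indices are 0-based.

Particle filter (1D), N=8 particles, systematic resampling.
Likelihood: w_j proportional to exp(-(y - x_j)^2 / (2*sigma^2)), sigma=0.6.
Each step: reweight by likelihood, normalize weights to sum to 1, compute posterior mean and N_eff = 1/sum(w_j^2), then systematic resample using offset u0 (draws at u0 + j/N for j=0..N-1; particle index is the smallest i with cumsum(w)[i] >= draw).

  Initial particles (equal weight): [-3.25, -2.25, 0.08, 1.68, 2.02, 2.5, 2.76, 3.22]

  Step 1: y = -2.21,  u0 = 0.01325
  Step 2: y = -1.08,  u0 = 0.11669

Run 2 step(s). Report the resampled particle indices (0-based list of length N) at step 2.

step 1: w=[0.1823, 0.8171, 0.0006, 0.0000, 0.0000, 0.0000, 0.0000, 0.0000]  mean=-2.4310  Neff=1.4267  idx=[0, 0, 1, 1, 1, 1, 1, 1]
step 2: w=[0.0016, 0.0016, 0.1661, 0.1661, 0.1661, 0.1661, 0.1661, 0.1661]  mean=-2.2532  Neff=6.0385  idx=[2, 3, 4, 4, 5, 6, 7, 7]

resampled_idx = [2, 3, 4, 4, 5, 6, 7, 7]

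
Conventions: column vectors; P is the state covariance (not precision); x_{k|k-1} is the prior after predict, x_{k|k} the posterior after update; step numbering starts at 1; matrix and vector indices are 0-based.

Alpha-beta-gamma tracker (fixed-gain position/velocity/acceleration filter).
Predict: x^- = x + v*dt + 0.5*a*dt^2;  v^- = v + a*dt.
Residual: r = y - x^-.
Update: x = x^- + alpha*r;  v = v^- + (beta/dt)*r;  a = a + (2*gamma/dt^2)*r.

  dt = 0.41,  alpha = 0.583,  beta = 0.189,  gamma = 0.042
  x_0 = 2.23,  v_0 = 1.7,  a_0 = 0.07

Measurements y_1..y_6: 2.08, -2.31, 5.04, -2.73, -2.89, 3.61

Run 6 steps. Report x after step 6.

x_post = 0.3269

step 1: x_pred=2.9329  r=-0.8529  x^+=2.4357  v^+=1.3355  a^+=-0.3562
step 2: x_pred=2.9533  r=-5.2633  x^+=-0.1152  v^+=-1.2367  a^+=-2.9863
step 3: x_pred=-0.8733  r=5.9133  x^+=2.5742  v^+=0.2648  a^+=-0.0314
step 4: x_pred=2.6801  r=-5.4101  x^+=-0.4740  v^+=-2.2420  a^+=-2.7348
step 5: x_pred=-1.6231  r=-1.2669  x^+=-2.3617  v^+=-3.9473  a^+=-3.3679
step 6: x_pred=-4.2632  r=7.8732  x^+=0.3269  v^+=-1.6988  a^+=0.5663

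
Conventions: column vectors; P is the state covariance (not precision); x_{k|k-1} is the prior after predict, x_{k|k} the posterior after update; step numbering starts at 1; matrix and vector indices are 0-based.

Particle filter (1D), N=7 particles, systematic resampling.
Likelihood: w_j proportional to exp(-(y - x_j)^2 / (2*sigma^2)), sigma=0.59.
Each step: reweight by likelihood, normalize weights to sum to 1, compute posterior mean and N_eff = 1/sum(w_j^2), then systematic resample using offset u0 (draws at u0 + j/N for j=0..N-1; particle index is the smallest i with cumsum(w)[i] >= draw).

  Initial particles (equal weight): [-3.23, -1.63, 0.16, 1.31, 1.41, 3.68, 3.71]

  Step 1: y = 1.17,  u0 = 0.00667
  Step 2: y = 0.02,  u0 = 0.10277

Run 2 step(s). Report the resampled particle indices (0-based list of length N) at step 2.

step 1: w=[0.0000, 0.0000, 0.1088, 0.4577, 0.4334, 0.0001, 0.0000]  mean=1.2285  Neff=2.4439  idx=[2, 3, 3, 3, 4, 4, 4]
step 2: w=[0.6780, 0.0639, 0.0639, 0.0639, 0.0435, 0.0435, 0.0435]  mean=0.5434  Neff=2.0941  idx=[0, 0, 0, 0, 0, 3, 6]

resampled_idx = [0, 0, 0, 0, 0, 3, 6]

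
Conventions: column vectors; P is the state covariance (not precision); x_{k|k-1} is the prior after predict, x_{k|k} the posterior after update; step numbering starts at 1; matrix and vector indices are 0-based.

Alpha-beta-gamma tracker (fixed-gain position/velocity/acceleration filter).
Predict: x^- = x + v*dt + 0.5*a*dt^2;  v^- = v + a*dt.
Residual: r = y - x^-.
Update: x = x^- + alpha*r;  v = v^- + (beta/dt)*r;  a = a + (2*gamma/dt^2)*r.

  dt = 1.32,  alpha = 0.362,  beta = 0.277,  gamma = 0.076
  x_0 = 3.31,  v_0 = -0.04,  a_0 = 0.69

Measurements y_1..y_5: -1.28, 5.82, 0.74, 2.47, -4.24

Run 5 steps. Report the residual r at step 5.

resid = -8.9158

step 1: x_pred=3.8583  r=-5.1383  x^+=1.9983  v^+=-0.2075  a^+=0.2418
step 2: x_pred=1.9350  r=3.8850  x^+=3.3414  v^+=0.9269  a^+=0.5807
step 3: x_pred=5.0708  r=-4.3308  x^+=3.5030  v^+=0.7846  a^+=0.2029
step 4: x_pred=4.7154  r=-2.2454  x^+=3.9026  v^+=0.5812  a^+=0.0070
step 5: x_pred=4.6758  r=-8.9158  x^+=1.4483  v^+=-1.2806  a^+=-0.7708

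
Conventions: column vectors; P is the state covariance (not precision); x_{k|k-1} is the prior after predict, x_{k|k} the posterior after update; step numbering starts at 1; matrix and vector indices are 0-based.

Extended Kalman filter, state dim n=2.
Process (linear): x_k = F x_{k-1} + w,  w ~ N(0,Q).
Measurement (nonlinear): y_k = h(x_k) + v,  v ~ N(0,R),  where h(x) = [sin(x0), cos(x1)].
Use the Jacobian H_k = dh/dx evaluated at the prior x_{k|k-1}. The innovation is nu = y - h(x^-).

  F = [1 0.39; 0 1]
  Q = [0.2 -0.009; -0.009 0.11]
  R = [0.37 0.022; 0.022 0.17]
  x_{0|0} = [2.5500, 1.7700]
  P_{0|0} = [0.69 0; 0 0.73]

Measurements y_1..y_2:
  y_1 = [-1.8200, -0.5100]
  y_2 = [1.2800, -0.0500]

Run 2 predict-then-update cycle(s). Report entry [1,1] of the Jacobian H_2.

step 1: x^-=[3.2403, 1.7700]  P^-=[1.0010 0.2757; 0.2757 0.8400]  H_jac=[-0.9951 0.0000; 0.0000 -0.9802]  S=[1.3613 0.2909; 0.2909 0.9771]  K=[-0.7184 -0.0627; -0.0229 -0.8359]  nu=[-1.7215, -0.3121]  x^+=[4.4965, 2.0703]  P^+=[0.2685 0.0270; 0.0270 0.1455]
step 2: x^-=[5.3039, 2.0703]  P^-=[0.5117 0.0747; 0.0747 0.2555]  H_jac=[0.5576 0.0000; 0.0000 -0.8778]  S=[0.5291 -0.0146; -0.0146 0.3669]  K=[0.5349 -0.1576; 0.0620 -0.6088]  nu=[2.1101, 0.4290]  x^+=[6.3650, 1.9399]  P^+=[0.3487 0.0171; 0.0171 0.1164]

H_jac[1,1] = -0.8778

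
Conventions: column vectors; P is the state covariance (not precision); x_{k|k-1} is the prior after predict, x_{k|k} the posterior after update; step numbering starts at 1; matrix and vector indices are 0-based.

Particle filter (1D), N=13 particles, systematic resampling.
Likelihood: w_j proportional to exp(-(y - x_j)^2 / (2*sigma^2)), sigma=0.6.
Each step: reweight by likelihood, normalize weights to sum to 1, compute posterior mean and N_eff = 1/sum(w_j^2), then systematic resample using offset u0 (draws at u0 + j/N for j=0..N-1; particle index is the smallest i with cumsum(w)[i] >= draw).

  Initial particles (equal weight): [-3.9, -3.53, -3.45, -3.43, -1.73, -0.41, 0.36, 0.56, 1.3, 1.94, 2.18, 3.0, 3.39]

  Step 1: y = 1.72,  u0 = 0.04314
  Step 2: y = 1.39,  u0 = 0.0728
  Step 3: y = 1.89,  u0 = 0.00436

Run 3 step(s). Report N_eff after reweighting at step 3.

step 1: w=[0.0000, 0.0000, 0.0000, 0.0000, 0.0000, 0.0007, 0.0272, 0.0547, 0.2776, 0.3316, 0.2644, 0.0364, 0.0074]  mean=1.7551  Neff=3.8158  idx=[7, 8, 8, 8, 8, 9, 9, 9, 9, 10, 10, 10, 11]
step 2: w=[0.0465, 0.1198, 0.1198, 0.1198, 0.1198, 0.0796, 0.0796, 0.0796, 0.0796, 0.0509, 0.0509, 0.0509, 0.0033]  mean=1.6093  Neff=10.7910  idx=[1, 1, 2, 3, 3, 4, 5, 6, 7, 8, 8, 10, 11]
step 3: w=[0.0589, 0.0589, 0.0589, 0.0589, 0.0589, 0.0589, 0.0953, 0.0953, 0.0953, 0.0953, 0.0953, 0.0850, 0.0850]  mean=1.7545  Neff=12.3954  idx=[0, 1, 2, 3, 5, 6, 7, 7, 8, 9, 10, 11, 12]

N_eff = 12.3954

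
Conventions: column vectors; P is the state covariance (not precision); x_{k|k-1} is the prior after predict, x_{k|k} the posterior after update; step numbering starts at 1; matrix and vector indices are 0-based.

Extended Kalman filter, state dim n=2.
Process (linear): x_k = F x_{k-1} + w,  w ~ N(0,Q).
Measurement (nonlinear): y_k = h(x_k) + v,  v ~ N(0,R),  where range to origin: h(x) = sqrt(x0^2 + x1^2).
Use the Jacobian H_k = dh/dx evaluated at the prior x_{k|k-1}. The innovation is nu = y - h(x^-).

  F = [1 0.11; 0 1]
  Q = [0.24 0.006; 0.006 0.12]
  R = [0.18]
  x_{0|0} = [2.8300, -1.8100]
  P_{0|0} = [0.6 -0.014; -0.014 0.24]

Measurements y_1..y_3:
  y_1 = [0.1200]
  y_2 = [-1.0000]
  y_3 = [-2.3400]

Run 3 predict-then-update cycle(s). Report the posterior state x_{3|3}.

step 1: x^-=[2.6309, -1.8100]  P^-=[0.8398 0.0184; 0.0184 0.3600]  H_jac=[0.8239 -0.5668]  S=[0.8485]  K=[0.8031; -0.2226]  nu=[-3.0734]  x^+=[0.1625, -1.1258]  P^+=[0.2925 0.1701; 0.1701 0.3180]
step 2: x^-=[0.0387, -1.1258]  P^-=[0.5738 0.2111; 0.2111 0.4380]  H_jac=[0.0343 -0.9994]  S=[0.6036]  K=[-0.3169; -0.7131]  nu=[-2.1265]  x^+=[0.7124, 0.3906]  P^+=[0.5132 0.0747; 0.0747 0.1310]
step 3: x^-=[0.7554, 0.3906]  P^-=[0.7712 0.0951; 0.0951 0.2510]  H_jac=[0.8883 0.4593]  S=[0.9191]  K=[0.7929; 0.2174]  nu=[-3.1904]  x^+=[-1.7743, -0.3029]  P^+=[0.1934 -0.0633; -0.0633 0.2076]

x_post = [-1.7743, -0.3029]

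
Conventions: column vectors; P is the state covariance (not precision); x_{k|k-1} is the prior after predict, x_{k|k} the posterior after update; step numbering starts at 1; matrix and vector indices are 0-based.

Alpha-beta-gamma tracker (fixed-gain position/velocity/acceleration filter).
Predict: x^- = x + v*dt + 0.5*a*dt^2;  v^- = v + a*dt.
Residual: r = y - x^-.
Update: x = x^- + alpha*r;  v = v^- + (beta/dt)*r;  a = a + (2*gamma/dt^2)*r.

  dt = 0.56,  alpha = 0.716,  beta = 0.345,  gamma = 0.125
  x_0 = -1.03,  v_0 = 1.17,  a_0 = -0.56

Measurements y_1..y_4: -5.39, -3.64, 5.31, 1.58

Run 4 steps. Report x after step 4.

x_post = 2.3850

step 1: x_pred=-0.4626  r=-4.9274  x^+=-3.9906  v^+=-2.1792  a^+=-4.4881
step 2: x_pred=-5.9147  r=2.2747  x^+=-4.2860  v^+=-3.2912  a^+=-2.6747
step 3: x_pred=-6.5485  r=11.8585  x^+=1.9422  v^+=2.5167  a^+=6.7788
step 4: x_pred=4.4144  r=-2.8344  x^+=2.3850  v^+=4.5666  a^+=4.5192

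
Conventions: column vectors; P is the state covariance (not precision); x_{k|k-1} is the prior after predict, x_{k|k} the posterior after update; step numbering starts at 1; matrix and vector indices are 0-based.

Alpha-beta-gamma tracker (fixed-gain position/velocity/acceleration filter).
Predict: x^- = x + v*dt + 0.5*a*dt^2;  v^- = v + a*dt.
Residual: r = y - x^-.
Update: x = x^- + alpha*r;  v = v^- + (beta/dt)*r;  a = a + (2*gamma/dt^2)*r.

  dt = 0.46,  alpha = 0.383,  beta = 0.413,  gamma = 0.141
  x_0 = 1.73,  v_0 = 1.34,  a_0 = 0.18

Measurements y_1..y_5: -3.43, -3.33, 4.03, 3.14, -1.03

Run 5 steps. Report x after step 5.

step 1: x_pred=2.3654  r=-5.7954  x^+=0.1458  v^+=-3.7805  a^+=-7.5436
step 2: x_pred=-2.3914  r=-0.9386  x^+=-2.7509  v^+=-8.0933  a^+=-8.7945
step 3: x_pred=-7.4042  r=11.4342  x^+=-3.0249  v^+=-1.8728  a^+=6.4439
step 4: x_pred=-3.2047  r=6.3447  x^+=-0.7747  v^+=6.7878  a^+=14.8995
step 5: x_pred=3.9241  r=-4.9541  x^+=2.0267  v^+=9.1936  a^+=8.2971

x_post = 2.0267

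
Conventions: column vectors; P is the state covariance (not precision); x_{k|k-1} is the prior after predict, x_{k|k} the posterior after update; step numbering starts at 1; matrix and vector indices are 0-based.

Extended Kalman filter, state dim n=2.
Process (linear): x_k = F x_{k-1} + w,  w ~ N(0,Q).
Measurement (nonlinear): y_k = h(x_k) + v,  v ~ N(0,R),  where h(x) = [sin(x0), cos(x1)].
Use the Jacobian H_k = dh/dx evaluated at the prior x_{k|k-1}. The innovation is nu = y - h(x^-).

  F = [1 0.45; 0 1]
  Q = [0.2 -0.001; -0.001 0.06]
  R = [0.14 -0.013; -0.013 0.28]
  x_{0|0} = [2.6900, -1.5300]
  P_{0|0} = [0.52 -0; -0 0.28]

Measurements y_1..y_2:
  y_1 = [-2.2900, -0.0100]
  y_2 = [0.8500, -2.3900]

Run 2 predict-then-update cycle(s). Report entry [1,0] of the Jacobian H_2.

H_jac[1,0] = 0.0000

step 1: x^-=[2.0015, -1.5300]  P^-=[0.7767 0.1250; 0.1250 0.3400]  H_jac=[-0.4175 0.0000; 0.0000 0.9992]  S=[0.2754 -0.0651; -0.0651 0.6194]  K=[-1.1587 0.0798; -0.0613 0.5420]  nu=[-3.1987, -0.0508]  x^+=[5.7036, -1.3615]  P^+=[0.3910 0.0374; 0.0374 0.1527]
step 2: x^-=[5.0910, -1.3615]  P^-=[0.6556 0.1051; 0.1051 0.2127]  H_jac=[0.3696 0.0000; 0.0000 0.9782]  S=[0.2296 0.0250; 0.0250 0.4835]  K=[1.0382 0.1590; 0.1231 0.4239]  nu=[1.7792, -2.5978]  x^+=[6.5251, -2.2437]  P^+=[0.3877 0.0317; 0.0317 0.1197]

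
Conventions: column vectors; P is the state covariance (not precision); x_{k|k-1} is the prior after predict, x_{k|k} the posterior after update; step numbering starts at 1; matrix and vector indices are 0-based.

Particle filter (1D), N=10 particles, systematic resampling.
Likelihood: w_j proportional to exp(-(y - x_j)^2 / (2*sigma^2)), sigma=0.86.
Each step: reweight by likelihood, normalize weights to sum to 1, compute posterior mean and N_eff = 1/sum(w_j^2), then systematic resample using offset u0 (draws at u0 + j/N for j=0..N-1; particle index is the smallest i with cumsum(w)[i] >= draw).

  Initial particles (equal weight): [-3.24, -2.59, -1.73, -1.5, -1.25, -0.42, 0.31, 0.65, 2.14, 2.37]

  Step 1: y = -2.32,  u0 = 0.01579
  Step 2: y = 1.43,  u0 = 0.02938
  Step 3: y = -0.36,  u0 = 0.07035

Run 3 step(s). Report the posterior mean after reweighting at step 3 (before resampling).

step 1: w=[0.1612, 0.2719, 0.2257, 0.1813, 0.1317, 0.0249, 0.0027, 0.0007, 0.0000, 0.0000]  mean=-2.0625  Neff=4.9587  idx=[0, 0, 1, 1, 1, 2, 2, 3, 3, 4]
step 2: w=[0.0000, 0.0000, 0.0011, 0.0011, 0.0011, 0.0722, 0.0722, 0.1860, 0.1860, 0.4802]  mean=-1.4169  Neff=3.2235  idx=[5, 6, 7, 7, 8, 9, 9, 9, 9, 9]
step 3: w=[0.0594, 0.0594, 0.0877, 0.0877, 0.0877, 0.1236, 0.1236, 0.1236, 0.1236, 0.1236]  mean=-1.3728  Neff=9.3859  idx=[1, 2, 3, 4, 5, 6, 7, 8, 8, 9]

post_mean = -1.3728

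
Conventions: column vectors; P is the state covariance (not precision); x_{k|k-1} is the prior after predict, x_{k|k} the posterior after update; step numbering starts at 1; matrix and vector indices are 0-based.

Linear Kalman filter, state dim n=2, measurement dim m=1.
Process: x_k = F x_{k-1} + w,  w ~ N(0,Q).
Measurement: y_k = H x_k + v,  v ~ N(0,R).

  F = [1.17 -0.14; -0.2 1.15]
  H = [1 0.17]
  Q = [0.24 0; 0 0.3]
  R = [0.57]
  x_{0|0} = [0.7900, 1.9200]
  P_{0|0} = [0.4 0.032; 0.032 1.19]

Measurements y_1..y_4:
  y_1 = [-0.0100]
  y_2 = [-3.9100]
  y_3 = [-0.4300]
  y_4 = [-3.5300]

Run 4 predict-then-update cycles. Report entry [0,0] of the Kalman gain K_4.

step 1: x^-=[0.6555, 2.0500]  P^-=[0.8004 -0.2412; -0.2412 1.8751]  S=[1.3426]  K=[0.5656; 0.0577]  nu=[-1.0140]  x^+=[0.0820, 1.9915]  P^+=[0.3709 -0.2851; -0.2851 1.8706]
step 2: x^-=[-0.1829, 2.2738]  P^-=[0.8777 -0.7795; -0.7795 2.9198]  S=[1.2671]  K=[0.5881; -0.2235]  nu=[-4.1136]  x^+=[-2.6023, 3.1930]  P^+=[0.4394 -0.6130; -0.6130 2.8565]
step 3: x^-=[-3.4917, 4.1924]  P^-=[1.0984 -1.4047; -1.4047 4.3773]  S=[1.3173]  K=[0.6525; -0.5014]  nu=[2.3490]  x^+=[-1.9589, 3.0146]  P^+=[0.5375 -0.9737; -0.9737 4.0461]
step 4: x^-=[-2.7140, 3.8585]  P^-=[1.3740 -2.1145; -2.1145 6.1204]  S=[1.4020]  K=[0.7237; -0.7661]  nu=[-1.4720]  x^+=[-3.7792, 4.9862]  P^+=[0.6398 -1.3373; -1.3373 5.2975]

K[0,0] = 0.7237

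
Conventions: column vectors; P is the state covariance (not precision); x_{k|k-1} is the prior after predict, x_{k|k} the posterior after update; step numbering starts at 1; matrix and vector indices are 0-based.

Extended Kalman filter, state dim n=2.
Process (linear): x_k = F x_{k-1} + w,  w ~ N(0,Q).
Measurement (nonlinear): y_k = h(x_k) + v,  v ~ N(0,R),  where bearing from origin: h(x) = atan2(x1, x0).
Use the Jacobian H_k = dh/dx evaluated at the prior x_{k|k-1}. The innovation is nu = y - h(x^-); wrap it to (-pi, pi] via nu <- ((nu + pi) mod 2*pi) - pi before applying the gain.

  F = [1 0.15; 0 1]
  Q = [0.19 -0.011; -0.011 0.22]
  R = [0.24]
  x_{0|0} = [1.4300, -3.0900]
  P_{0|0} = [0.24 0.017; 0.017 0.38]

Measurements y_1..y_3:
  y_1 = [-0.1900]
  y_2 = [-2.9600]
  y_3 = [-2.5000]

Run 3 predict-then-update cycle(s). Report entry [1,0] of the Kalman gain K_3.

K[1,0] = -0.0248

step 1: x^-=[0.9665, -3.0900]  P^-=[0.4436 0.0630; 0.0630 0.6000]  H_jac=[0.2948 0.0922]  S=[0.2871]  K=[0.4758; 0.2574]  nu=[1.0777]  x^+=[1.4792, -2.8126]  P^+=[0.3787 0.0278; 0.0278 0.5810]
step 2: x^-=[1.0573, -2.8126]  P^-=[0.5901 0.1040; 0.1040 0.8010]  H_jac=[0.3115 0.1171]  S=[0.3158]  K=[0.6206; 0.3996]  nu=[-1.7488]  x^+=[-0.0279, -3.5114]  P^+=[0.4685 0.0257; 0.0257 0.7506]
step 3: x^-=[-0.5546, -3.5114]  P^-=[0.6830 0.1273; 0.1273 0.9706]  H_jac=[0.2779 -0.0439]  S=[0.2915]  K=[0.6319; -0.0248]  nu=[-0.7726]  x^+=[-1.0428, -3.4922]  P^+=[0.5666 0.1318; 0.1318 0.9704]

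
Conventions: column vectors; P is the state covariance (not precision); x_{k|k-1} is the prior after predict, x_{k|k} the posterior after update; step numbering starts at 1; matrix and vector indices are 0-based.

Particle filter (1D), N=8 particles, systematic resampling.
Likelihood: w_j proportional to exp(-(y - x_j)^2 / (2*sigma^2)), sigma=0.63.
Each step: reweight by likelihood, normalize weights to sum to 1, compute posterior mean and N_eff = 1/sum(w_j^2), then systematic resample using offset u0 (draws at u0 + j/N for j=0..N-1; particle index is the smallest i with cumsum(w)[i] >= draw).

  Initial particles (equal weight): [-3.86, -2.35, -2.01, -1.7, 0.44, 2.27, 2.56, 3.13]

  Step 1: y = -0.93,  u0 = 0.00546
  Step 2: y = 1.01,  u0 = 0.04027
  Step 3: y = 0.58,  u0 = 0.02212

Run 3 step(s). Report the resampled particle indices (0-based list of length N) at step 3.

step 1: w=[0.0000, 0.0899, 0.2624, 0.5404, 0.1072, 0.0000, 0.0000, 0.0000]  mean=-1.6104  Neff=2.6281  idx=[1, 2, 2, 3, 3, 3, 3, 3]
step 2: w=[0.0013, 0.0204, 0.0204, 0.1916, 0.1916, 0.1916, 0.1916, 0.1916]  mean=-1.7135  Neff=5.4256  idx=[2, 3, 4, 4, 5, 6, 6, 7]
step 3: w=[0.0209, 0.1399, 0.1399, 0.1399, 0.1399, 0.1399, 0.1399, 0.1399]  mean=-1.7065  Neff=7.2786  idx=[1, 1, 2, 3, 4, 5, 6, 7]

resampled_idx = [1, 1, 2, 3, 4, 5, 6, 7]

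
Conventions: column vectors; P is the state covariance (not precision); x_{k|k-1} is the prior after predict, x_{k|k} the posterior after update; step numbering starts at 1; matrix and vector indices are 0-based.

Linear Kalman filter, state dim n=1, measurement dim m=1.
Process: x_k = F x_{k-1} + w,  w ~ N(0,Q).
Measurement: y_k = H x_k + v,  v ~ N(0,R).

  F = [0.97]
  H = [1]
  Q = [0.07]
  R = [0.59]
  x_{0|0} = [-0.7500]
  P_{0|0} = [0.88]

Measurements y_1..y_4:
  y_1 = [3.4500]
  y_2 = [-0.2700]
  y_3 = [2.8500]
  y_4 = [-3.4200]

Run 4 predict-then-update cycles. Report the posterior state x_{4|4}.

x_post = [0.0142]

step 1: x^-=[-0.7275]  P^-=[0.8980]  S=[1.4880]  K=[0.6035]  nu=[4.1775]  x^+=[1.7936]  P^+=[0.3561]
step 2: x^-=[1.7398]  P^-=[0.4050]  S=[0.9950]  K=[0.4070]  nu=[-2.0098]  x^+=[0.9217]  P^+=[0.2402]
step 3: x^-=[0.8941]  P^-=[0.2960]  S=[0.8860]  K=[0.3341]  nu=[1.9559]  x^+=[1.5475]  P^+=[0.1971]
step 4: x^-=[1.5010]  P^-=[0.2554]  S=[0.8454]  K=[0.3021]  nu=[-4.9210]  x^+=[0.0142]  P^+=[0.1783]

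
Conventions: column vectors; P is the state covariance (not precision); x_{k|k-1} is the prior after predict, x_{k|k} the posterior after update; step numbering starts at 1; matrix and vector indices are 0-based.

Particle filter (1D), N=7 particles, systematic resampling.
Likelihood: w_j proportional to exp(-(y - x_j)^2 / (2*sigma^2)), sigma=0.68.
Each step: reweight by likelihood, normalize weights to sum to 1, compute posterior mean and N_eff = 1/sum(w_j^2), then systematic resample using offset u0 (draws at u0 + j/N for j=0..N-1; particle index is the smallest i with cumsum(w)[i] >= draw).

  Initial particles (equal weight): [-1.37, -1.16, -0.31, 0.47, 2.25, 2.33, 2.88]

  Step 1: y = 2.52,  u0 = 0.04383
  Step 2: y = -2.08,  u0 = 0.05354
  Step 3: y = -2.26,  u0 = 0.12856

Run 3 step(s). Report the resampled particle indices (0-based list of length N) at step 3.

step 1: w=[0.0000, 0.0000, 0.0001, 0.0038, 0.3341, 0.3477, 0.3143]  mean=2.4688  Neff=3.0183  idx=[4, 4, 4, 5, 5, 6, 6]
step 2: w=[0.2536, 0.2536, 0.2536, 0.1191, 0.1191, 0.0005, 0.0005]  mean=2.2696  Neff=4.5175  idx=[0, 0, 1, 1, 2, 3, 4]
step 3: w=[0.1692, 0.1692, 0.1692, 0.1692, 0.1692, 0.0770, 0.0770]  mean=2.2623  Neff=6.4516  idx=[0, 1, 2, 3, 4, 4, 6]

resampled_idx = [0, 1, 2, 3, 4, 4, 6]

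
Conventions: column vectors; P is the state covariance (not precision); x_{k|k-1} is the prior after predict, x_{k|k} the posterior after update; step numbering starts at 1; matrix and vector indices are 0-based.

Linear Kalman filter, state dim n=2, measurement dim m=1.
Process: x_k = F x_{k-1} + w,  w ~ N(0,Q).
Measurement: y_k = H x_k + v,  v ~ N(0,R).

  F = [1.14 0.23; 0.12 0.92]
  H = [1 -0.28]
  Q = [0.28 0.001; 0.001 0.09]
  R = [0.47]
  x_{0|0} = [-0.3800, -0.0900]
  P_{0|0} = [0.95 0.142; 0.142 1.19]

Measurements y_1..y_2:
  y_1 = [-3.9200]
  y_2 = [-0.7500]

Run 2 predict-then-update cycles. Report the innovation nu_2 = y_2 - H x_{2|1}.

innov = [2.7822]

step 1: x^-=[-0.4539, -0.1284]  P^-=[1.6520 0.5356; 0.5356 1.1422]  S=[1.9116]  K=[0.7857; 0.1129]  nu=[-3.5021]  x^+=[-3.2056, -0.5237]  P^+=[0.4718 0.3661; 0.3661 1.1179]
step 2: x^-=[-3.7749, -0.8665]  P^-=[1.1442 0.6961; 0.6961 1.1238]  S=[1.3125]  K=[0.7233; 0.2906]  nu=[2.7822]  x^+=[-1.7625, -0.0579]  P^+=[0.4576 0.4202; 0.4202 1.0129]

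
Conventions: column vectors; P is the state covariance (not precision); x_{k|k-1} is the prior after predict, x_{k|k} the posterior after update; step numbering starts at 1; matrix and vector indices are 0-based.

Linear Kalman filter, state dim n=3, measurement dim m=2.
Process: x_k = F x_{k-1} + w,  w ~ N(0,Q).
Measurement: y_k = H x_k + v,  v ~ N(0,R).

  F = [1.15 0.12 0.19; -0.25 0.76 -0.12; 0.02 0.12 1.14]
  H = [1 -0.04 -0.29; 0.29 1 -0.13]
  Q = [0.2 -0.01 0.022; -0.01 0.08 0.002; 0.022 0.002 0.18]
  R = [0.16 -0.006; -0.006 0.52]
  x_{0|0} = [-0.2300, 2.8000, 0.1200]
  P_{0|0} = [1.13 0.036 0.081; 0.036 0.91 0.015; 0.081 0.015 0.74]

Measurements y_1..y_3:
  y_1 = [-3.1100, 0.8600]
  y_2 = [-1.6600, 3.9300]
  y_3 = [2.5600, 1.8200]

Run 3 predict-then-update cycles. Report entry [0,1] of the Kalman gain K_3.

step 1: x^-=[0.0943, 2.1711, 0.4682]  P^-=[1.7803 -0.2514 0.3353; -0.2514 0.6753 -0.0329; 0.3353 -0.0329 1.1632]  S=[1.8640 0.2162; 0.2162 1.2022]  K=[0.9058 0.0211; -0.2071 0.5419; 0.0082 -0.0738]  nu=[-2.9817, -1.2776]  x^+=[-2.6336, 2.0963, 0.5380]  P^+=[0.2419 -0.0207 0.3378; -0.0207 0.2909 0.0140; 0.3378 0.0140 1.1568]
step 2: x^-=[-2.6749, 2.1870, 0.8122]  P^-=[0.7085 -0.1577 0.7258; -0.1577 0.3054 -0.2158; 0.7258 -0.2158 1.7068]  S=[0.5991 0.0018; 0.0018 0.8237]  K=[0.8419 -0.0584; -0.1802 0.3496; 0.4004 -0.2767]  nu=[1.3379, 2.6243]  x^+=[-1.7018, 2.8635, 0.6220]  P^+=[0.2812 -0.0505 0.5110; -0.0505 0.1854 -0.0932; 0.5110 -0.0932 1.5481]
step 3: x^-=[-1.4953, 2.5270, 1.0186]  P^-=[0.8355 -0.2588 1.0163; -0.2588 0.2938 -0.4198; 1.0163 -0.4198 2.1923]  S=[0.6019 -0.0466; -0.0466 0.8036]  K=[0.9055 -0.1324; -0.2219 0.3273; 0.6234 -0.4741]  nu=[4.4517, -0.1410]  x^+=[2.5543, 1.4932, 3.8607]  P^+=[0.3168 -0.0879 0.6022; -0.0879 0.1713 -0.1974; 0.6022 -0.1974 1.7502]

K[0,1] = -0.1324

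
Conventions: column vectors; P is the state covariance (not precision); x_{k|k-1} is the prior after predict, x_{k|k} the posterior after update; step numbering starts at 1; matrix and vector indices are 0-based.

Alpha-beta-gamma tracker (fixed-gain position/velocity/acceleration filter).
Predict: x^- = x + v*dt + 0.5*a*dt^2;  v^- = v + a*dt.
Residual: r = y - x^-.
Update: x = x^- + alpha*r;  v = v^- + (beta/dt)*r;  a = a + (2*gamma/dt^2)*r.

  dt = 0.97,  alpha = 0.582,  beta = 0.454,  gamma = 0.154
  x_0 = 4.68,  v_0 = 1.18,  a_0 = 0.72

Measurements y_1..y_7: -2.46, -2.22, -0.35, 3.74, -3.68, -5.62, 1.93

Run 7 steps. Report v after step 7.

v_post = 1.3184

step 1: x_pred=6.1633  r=-8.6233  x^+=1.1445  v^+=-2.1577  a^+=-2.1028
step 2: x_pred=-1.9377  r=-0.2823  x^+=-2.1020  v^+=-4.3295  a^+=-2.1952
step 3: x_pred=-7.3344  r=6.9844  x^+=-3.2695  v^+=-3.1899  a^+=0.0911
step 4: x_pred=-6.3209  r=10.0609  x^+=-0.4654  v^+=1.6073  a^+=3.3845
step 5: x_pred=2.6859  r=-6.3659  x^+=-1.0191  v^+=1.9108  a^+=1.3006
step 6: x_pred=1.4462  r=-7.0662  x^+=-2.6663  v^+=-0.1349  a^+=-1.0125
step 7: x_pred=-3.2735  r=5.2035  x^+=-0.2451  v^+=1.3184  a^+=0.6909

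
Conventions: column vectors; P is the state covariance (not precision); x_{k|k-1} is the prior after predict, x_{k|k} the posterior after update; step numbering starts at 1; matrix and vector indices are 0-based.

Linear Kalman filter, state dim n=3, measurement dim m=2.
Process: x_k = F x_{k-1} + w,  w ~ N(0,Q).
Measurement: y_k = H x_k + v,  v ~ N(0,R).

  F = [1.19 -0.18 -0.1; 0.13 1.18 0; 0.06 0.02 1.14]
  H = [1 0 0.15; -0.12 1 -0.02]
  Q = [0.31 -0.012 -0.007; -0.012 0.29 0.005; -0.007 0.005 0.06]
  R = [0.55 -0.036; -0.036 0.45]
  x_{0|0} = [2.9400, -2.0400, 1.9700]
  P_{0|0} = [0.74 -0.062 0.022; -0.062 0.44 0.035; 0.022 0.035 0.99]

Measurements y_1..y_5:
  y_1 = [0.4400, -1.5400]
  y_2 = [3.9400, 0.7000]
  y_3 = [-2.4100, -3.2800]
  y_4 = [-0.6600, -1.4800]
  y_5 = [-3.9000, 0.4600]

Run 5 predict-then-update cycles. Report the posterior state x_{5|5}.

x_post = [-3.5903, -0.9057, 6.0289]

step 1: x^-=[3.6688, -2.0250, 2.3814]  P^-=[1.4047 -0.0810 -0.0470; -0.0810 0.8961 0.0669; -0.0470 0.0669 1.3539]  S=[1.9710 -0.2778; -0.2778 1.3834]  K=[0.7037 -0.0384; 0.0578 0.6654; 0.0863 0.0502]  nu=[-3.5860, 0.9729]  x^+=[1.1081, -1.5848, 2.1208]  P^+=[0.4117 0.0037 -0.1551; 0.0037 0.2984 0.0276; -0.1551 0.0276 1.3381]
step 2: x^-=[1.3918, -1.7260, 2.4525]  P^-=[0.9523 -0.0079 -0.3463; -0.0079 0.7135 0.0297; -0.3463 0.0297 1.7807]  S=[1.4385 -0.1459; -0.1459 1.1770]  K=[0.6238 -0.0206; 0.0599 0.6139; -0.0527 0.0238]  nu=[2.1803, 2.6421]  x^+=[2.6976, 0.0266, 2.4005]  P^+=[0.3883 0.0090 -0.2962; 0.0090 0.2754 0.0126; -0.2962 0.0126 1.7757]
step 3: x^-=[2.9653, 0.3821, 2.8990]  P^-=[0.9536 0.0043 -0.5852; 0.0043 0.6828 -0.0118; -0.5852 -0.0118 2.3293]  S=[1.3805 -0.1327; -0.1327 1.1441]  K=[0.6259 -0.0135; 0.0598 0.6035; -0.1717 -0.0096]  nu=[-5.8101, -3.2483]  x^+=[-0.6276, -1.9258, 3.9279]  P^+=[0.4104 0.0119 -0.4374; 0.0119 0.2708 -0.0048; -0.4374 -0.0048 2.2889]
step 4: x^-=[-0.7930, -2.3541, 4.4016]  P^-=[1.0216 0.0167 -0.8293; 0.0167 0.6776 -0.0559; -0.8293 -0.0559 2.9762]  S=[1.3898 -0.1277; -0.1277 1.1377]  K=[0.6450 -0.0061; 0.0613 0.6017; -0.2796 -0.0454]  nu=[-0.5272, 0.8670]  x^+=[-1.1384, -1.8648, 4.5097]  P^+=[0.4423 0.0155 -0.5824; 0.0155 0.2699 -0.0229; -0.5824 -0.0229 2.8684]
step 5: x^-=[-1.4700, -2.3484, 5.0355]  P^-=[1.1050 0.0307 -1.0851; 0.0307 0.6781 -0.1011; -1.0851 -0.1011 3.7088]  S=[1.4129 -0.1229; -0.1229 1.1369]  K=[0.6670 0.0016; 0.0634 0.6018; -0.3813 -0.0809]  nu=[-3.1853, 2.7327]  x^+=[-3.5903, -0.9057, 6.0289]  P^+=[0.4766 0.0193 -0.7323; 0.0193 0.2700 -0.0405; -0.7323 -0.0405 3.5036]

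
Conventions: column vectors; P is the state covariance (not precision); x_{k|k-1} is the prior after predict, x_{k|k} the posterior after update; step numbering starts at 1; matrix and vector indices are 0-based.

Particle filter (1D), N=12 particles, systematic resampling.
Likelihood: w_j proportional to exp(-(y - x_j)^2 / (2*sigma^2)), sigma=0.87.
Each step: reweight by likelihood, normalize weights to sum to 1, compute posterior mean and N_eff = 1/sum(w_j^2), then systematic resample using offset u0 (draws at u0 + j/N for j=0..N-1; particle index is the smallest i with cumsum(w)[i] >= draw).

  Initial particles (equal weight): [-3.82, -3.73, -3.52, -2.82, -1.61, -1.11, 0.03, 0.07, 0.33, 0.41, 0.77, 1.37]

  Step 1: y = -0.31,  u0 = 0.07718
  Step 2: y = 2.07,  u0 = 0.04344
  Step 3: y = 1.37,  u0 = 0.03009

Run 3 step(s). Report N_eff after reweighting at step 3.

N_eff = 10.6134

step 1: w=[0.0001, 0.0001, 0.0002, 0.0032, 0.0665, 0.1330, 0.1881, 0.1845, 0.1549, 0.1441, 0.0939, 0.0315]  mean=-0.0207  Neff=6.8442  idx=[5, 5, 6, 6, 7, 7, 8, 8, 9, 9, 10, 11]
step 2: w=[0.0007, 0.0007, 0.0334, 0.0334, 0.0371, 0.0371, 0.0705, 0.0705, 0.0844, 0.0844, 0.1707, 0.3771]  mean=0.7696  Neff=4.9864  idx=[3, 5, 6, 8, 9, 10, 10, 11, 11, 11, 11, 11]
step 3: w=[0.0348, 0.0373, 0.0557, 0.0619, 0.0619, 0.0897, 0.0897, 0.1138, 0.1138, 0.1138, 0.1138, 0.1138]  mean=0.9905  Neff=10.6134  idx=[0, 2, 4, 5, 6, 7, 7, 8, 9, 10, 10, 11]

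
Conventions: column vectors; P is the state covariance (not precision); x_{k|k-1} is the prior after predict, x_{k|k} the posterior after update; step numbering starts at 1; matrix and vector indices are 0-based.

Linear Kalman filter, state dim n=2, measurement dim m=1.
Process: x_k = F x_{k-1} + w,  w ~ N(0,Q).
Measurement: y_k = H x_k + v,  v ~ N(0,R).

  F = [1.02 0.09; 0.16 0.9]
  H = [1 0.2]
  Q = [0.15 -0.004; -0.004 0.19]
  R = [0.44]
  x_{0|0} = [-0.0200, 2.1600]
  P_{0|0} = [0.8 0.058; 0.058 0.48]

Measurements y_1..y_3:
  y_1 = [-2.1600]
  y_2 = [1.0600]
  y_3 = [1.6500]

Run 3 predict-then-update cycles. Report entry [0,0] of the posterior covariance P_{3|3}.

step 1: x^-=[0.1740, 1.9408]  P^-=[0.9969 0.2195; 0.2195 0.6160]  S=[1.5493]  K=[0.6718; 0.2212]  nu=[-2.7222]  x^+=[-1.6546, 1.3386]  P^+=[0.2977 -0.0107; -0.0107 0.5402]
step 2: x^-=[-1.5673, 0.9400]  P^-=[0.4622 0.0784; 0.0784 0.6321]  S=[0.9588]  K=[0.4984; 0.2136]  nu=[2.4392]  x^+=[-0.3516, 1.4610]  P^+=[0.2240 -0.0237; -0.0237 0.5883]
step 3: x^-=[-0.2272, 1.2587]  P^-=[0.3835 0.0581; 0.0581 0.6655]  S=[0.8734]  K=[0.4524; 0.2189]  nu=[1.6254]  x^+=[0.5082, 1.6145]  P^+=[0.2047 -0.0284; -0.0284 0.6236]

P_post[0,0] = 0.2047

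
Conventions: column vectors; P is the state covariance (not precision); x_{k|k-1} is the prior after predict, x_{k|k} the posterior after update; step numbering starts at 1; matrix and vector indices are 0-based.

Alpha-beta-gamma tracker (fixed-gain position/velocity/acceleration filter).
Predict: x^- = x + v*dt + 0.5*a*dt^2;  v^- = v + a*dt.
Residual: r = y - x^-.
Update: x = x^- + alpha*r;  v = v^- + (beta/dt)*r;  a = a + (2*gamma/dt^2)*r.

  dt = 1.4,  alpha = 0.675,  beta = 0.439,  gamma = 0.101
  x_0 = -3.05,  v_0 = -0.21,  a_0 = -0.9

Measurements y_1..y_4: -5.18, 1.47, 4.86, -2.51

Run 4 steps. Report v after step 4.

step 1: x_pred=-4.2260  r=-0.9540  x^+=-4.8700  v^+=-1.7691  a^+=-0.9983
step 2: x_pred=-8.3251  r=9.7951  x^+=-1.7134  v^+=-0.0953  a^+=0.0112
step 3: x_pred=-1.8359  r=6.6959  x^+=2.6838  v^+=2.0200  a^+=0.7013
step 4: x_pred=6.1990  r=-8.7090  x^+=0.3204  v^+=0.2708  a^+=-0.1963

v_post = 0.2708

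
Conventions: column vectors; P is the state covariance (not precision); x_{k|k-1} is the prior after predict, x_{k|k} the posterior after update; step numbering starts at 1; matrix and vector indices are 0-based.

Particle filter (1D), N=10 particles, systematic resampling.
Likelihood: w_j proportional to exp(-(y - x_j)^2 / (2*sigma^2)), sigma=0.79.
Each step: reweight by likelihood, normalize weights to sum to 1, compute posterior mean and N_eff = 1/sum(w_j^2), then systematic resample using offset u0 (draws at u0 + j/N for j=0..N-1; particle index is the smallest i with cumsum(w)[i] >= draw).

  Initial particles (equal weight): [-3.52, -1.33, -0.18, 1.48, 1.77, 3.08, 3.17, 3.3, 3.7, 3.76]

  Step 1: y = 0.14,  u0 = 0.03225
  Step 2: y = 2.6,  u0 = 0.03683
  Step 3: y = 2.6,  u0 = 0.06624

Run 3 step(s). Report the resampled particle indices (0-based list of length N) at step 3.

step 1: w=[0.0000, 0.1216, 0.6324, 0.1629, 0.0817, 0.0007, 0.0004, 0.0002, 0.0000, 0.0000]  mean=0.1145  Neff=2.2323  idx=[1, 2, 2, 2, 2, 2, 2, 2, 3, 4]
step 2: w=[0.0000, 0.0021, 0.0021, 0.0021, 0.0021, 0.0021, 0.0021, 0.0021, 0.3828, 0.6022]  mean=1.6298  Neff=1.9638  idx=[8, 8, 8, 8, 9, 9, 9, 9, 9, 9]
step 3: w=[0.0744, 0.0744, 0.0744, 0.0744, 0.1171, 0.1171, 0.1171, 0.1171, 0.1171, 0.1171]  mean=1.6837  Neff=9.5818  idx=[0, 2, 3, 4, 5, 6, 7, 8, 8, 9]

resampled_idx = [0, 2, 3, 4, 5, 6, 7, 8, 8, 9]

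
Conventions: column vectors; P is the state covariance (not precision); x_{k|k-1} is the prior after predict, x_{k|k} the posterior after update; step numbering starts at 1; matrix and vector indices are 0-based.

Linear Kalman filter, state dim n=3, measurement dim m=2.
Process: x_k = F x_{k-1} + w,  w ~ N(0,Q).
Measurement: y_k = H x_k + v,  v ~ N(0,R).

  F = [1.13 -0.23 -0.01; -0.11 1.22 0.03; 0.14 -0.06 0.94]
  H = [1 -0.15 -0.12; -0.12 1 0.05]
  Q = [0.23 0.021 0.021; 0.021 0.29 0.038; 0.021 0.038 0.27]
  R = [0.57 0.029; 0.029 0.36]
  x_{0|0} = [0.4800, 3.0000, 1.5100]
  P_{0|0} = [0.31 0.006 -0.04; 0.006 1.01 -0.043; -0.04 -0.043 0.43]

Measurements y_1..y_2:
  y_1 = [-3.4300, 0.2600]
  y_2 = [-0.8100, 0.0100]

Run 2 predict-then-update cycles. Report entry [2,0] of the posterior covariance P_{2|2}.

P_post[2,0] = 0.1166

step 1: x^-=[-0.1627, 3.6525, 1.3066]  P^-=[0.6769 -0.2932 0.0462; -0.2932 1.7929 -0.0728; 0.0462 -0.0728 0.6539]  S=[1.3709 -0.6113; -0.6113 2.2269]  K=[0.5097 -0.0272; -0.0437 0.8073; -0.0282 -0.0282]  nu=[-2.5626, -3.4774]  x^+=[-1.3742, 0.9571, 1.4770]  P^+=[0.3022 0.0385 0.0558; 0.0385 0.2958 -0.0369; 0.0558 -0.0369 0.6520]
step 2: x^-=[-1.7878, 1.3632, 1.1385]  P^-=[0.6102 -0.0431 0.1301; -0.0431 0.7212 -0.0109; 0.1301 -0.0109 0.8713]  S=[1.1903 -0.1917; -0.1917 1.0998]  K=[0.5030 -0.0122; -0.0203 0.6564; 0.0261 0.0201]  nu=[1.3189, -1.6246]  x^+=[-1.1046, 0.2701, 1.1403]  P^+=[0.3065 0.0412 0.1166; 0.0412 0.2417 -0.0215; 0.1166 -0.0215 0.8702]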